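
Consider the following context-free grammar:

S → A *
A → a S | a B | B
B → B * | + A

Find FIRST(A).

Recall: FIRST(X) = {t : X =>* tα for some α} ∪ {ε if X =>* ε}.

We compute FIRST(A) using the standard algorithm.
FIRST(A) = {+, a}
FIRST(B) = {+}
FIRST(S) = {+, a}
Therefore, FIRST(A) = {+, a}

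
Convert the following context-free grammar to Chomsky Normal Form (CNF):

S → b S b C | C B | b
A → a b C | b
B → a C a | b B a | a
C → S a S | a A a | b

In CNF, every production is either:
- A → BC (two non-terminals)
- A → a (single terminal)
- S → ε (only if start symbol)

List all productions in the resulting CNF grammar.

TB → b; S → b; TA → a; A → b; B → a; C → b; S → TB X0; X0 → S X1; X1 → TB C; S → C B; A → TA X2; X2 → TB C; B → TA X3; X3 → C TA; B → TB X4; X4 → B TA; C → S X5; X5 → TA S; C → TA X6; X6 → A TA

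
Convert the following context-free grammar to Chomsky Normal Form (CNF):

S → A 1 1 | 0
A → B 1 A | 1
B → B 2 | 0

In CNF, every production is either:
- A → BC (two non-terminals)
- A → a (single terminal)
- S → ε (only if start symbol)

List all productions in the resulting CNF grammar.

T1 → 1; S → 0; A → 1; T2 → 2; B → 0; S → A X0; X0 → T1 T1; A → B X1; X1 → T1 A; B → B T2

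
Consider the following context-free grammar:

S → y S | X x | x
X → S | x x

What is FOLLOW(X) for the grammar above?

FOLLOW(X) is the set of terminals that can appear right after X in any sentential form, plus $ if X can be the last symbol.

We compute FOLLOW(X) using the standard algorithm.
FOLLOW(S) starts with {$}.
FIRST(S) = {x, y}
FIRST(X) = {x, y}
FOLLOW(S) = {$, x}
FOLLOW(X) = {x}
Therefore, FOLLOW(X) = {x}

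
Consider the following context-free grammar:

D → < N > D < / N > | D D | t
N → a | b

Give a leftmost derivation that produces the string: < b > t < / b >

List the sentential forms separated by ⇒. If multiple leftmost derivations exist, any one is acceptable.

D ⇒ < N > D < / N > ⇒ < b > D < / N > ⇒ < b > t < / N > ⇒ < b > t < / b >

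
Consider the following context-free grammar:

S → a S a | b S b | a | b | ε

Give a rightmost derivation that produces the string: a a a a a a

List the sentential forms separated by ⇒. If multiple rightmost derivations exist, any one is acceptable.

S ⇒ a S a ⇒ a a S a a ⇒ a a a S a a a ⇒ a a a a a a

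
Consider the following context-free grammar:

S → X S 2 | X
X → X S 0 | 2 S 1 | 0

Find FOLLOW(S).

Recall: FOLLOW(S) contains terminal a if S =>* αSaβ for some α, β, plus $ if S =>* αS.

We compute FOLLOW(S) using the standard algorithm.
FOLLOW(S) starts with {$}.
FIRST(S) = {0, 2}
FIRST(X) = {0, 2}
FOLLOW(S) = {$, 0, 1, 2}
FOLLOW(X) = {$, 0, 1, 2}
Therefore, FOLLOW(S) = {$, 0, 1, 2}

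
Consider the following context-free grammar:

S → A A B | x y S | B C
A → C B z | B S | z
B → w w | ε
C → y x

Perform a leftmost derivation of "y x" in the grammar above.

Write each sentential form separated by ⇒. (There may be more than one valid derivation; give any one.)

S ⇒ B C ⇒ C ⇒ y x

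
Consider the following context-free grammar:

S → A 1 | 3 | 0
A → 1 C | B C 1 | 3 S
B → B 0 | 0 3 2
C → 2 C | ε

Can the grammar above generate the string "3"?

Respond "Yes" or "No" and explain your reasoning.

Yes - a valid derivation exists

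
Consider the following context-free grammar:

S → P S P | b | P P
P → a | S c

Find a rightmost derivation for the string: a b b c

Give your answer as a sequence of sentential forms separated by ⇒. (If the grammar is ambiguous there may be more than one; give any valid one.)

S ⇒ P S P ⇒ P S S c ⇒ P S b c ⇒ P b b c ⇒ a b b c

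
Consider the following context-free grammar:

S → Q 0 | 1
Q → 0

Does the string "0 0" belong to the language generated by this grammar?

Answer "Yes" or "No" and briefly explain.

Yes - a valid derivation exists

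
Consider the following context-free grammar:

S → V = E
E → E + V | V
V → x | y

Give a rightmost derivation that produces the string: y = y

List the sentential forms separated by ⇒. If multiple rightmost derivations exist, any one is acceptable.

S ⇒ V = E ⇒ V = V ⇒ V = y ⇒ y = y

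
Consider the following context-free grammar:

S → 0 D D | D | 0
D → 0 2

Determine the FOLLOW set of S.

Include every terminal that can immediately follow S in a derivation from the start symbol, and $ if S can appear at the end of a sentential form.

We compute FOLLOW(S) using the standard algorithm.
FOLLOW(S) starts with {$}.
FIRST(D) = {0}
FIRST(S) = {0}
FOLLOW(D) = {$, 0}
FOLLOW(S) = {$}
Therefore, FOLLOW(S) = {$}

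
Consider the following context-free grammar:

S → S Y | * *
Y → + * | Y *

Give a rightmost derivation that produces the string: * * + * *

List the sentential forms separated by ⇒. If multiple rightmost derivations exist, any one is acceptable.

S ⇒ S Y ⇒ S Y * ⇒ S + * * ⇒ * * + * *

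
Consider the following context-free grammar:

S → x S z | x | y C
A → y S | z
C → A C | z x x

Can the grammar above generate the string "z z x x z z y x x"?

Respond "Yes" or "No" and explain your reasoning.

No - no valid derivation exists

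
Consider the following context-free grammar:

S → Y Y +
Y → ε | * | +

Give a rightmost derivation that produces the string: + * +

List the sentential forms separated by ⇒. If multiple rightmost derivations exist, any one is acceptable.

S ⇒ Y Y + ⇒ Y * + ⇒ + * +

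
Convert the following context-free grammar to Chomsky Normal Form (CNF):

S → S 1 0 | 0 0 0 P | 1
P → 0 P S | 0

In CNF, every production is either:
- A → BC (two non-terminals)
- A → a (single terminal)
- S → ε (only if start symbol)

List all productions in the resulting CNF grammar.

T1 → 1; T0 → 0; S → 1; P → 0; S → S X0; X0 → T1 T0; S → T0 X1; X1 → T0 X2; X2 → T0 P; P → T0 X3; X3 → P S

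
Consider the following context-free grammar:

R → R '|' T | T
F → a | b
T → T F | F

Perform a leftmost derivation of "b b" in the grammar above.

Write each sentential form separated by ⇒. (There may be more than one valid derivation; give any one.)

R ⇒ T ⇒ T F ⇒ F F ⇒ b F ⇒ b b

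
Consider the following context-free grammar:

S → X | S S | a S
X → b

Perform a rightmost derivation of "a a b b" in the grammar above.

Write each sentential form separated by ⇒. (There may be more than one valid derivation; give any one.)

S ⇒ S S ⇒ S X ⇒ S b ⇒ a S b ⇒ a a S b ⇒ a a X b ⇒ a a b b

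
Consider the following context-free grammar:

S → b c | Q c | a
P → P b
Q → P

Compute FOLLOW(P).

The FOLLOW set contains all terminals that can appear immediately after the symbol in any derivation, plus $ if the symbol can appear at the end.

We compute FOLLOW(P) using the standard algorithm.
FOLLOW(S) starts with {$}.
FIRST(P) = {}
FIRST(Q) = {}
FIRST(S) = {a, b}
FOLLOW(P) = {b, c}
FOLLOW(Q) = {c}
FOLLOW(S) = {$}
Therefore, FOLLOW(P) = {b, c}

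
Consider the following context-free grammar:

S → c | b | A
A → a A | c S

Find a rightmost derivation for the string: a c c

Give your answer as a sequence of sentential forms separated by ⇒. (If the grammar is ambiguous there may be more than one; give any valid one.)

S ⇒ A ⇒ a A ⇒ a c S ⇒ a c c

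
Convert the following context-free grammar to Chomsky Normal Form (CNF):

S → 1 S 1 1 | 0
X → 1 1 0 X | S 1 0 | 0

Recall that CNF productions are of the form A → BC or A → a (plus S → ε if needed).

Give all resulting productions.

T1 → 1; S → 0; T0 → 0; X → 0; S → T1 X0; X0 → S X1; X1 → T1 T1; X → T1 X2; X2 → T1 X3; X3 → T0 X; X → S X4; X4 → T1 T0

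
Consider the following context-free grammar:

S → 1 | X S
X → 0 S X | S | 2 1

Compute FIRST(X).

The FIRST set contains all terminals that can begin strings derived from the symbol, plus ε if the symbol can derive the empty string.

We compute FIRST(X) using the standard algorithm.
FIRST(S) = {0, 1, 2}
FIRST(X) = {0, 1, 2}
Therefore, FIRST(X) = {0, 1, 2}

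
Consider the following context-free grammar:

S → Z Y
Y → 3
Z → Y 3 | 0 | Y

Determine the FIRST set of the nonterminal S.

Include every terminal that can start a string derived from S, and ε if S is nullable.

We compute FIRST(S) using the standard algorithm.
FIRST(S) = {0, 3}
FIRST(Y) = {3}
FIRST(Z) = {0, 3}
Therefore, FIRST(S) = {0, 3}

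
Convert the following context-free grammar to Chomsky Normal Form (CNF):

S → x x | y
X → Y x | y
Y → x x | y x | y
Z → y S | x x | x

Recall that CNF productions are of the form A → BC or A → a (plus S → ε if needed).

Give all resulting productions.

TX → x; S → y; X → y; TY → y; Y → y; Z → x; S → TX TX; X → Y TX; Y → TX TX; Y → TY TX; Z → TY S; Z → TX TX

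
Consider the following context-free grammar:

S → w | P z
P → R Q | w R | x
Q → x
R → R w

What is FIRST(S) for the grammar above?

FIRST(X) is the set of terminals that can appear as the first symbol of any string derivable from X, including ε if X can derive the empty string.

We compute FIRST(S) using the standard algorithm.
FIRST(P) = {w, x}
FIRST(Q) = {x}
FIRST(R) = {}
FIRST(S) = {w, x}
Therefore, FIRST(S) = {w, x}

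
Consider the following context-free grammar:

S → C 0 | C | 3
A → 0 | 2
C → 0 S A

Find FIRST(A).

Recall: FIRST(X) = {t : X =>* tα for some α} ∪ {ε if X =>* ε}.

We compute FIRST(A) using the standard algorithm.
FIRST(A) = {0, 2}
FIRST(C) = {0}
FIRST(S) = {0, 3}
Therefore, FIRST(A) = {0, 2}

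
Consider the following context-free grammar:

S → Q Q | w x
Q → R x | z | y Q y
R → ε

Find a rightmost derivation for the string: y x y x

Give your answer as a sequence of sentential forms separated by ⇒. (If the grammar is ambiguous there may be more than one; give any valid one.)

S ⇒ Q Q ⇒ Q R x ⇒ Q x ⇒ y Q y x ⇒ y R x y x ⇒ y x y x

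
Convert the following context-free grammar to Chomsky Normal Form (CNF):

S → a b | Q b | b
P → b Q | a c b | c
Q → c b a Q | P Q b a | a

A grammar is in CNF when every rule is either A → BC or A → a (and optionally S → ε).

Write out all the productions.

TA → a; TB → b; S → b; TC → c; P → c; Q → a; S → TA TB; S → Q TB; P → TB Q; P → TA X0; X0 → TC TB; Q → TC X1; X1 → TB X2; X2 → TA Q; Q → P X3; X3 → Q X4; X4 → TB TA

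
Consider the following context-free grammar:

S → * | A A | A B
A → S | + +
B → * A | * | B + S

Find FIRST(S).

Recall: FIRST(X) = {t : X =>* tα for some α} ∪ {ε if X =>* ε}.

We compute FIRST(S) using the standard algorithm.
FIRST(A) = {*, +}
FIRST(B) = {*}
FIRST(S) = {*, +}
Therefore, FIRST(S) = {*, +}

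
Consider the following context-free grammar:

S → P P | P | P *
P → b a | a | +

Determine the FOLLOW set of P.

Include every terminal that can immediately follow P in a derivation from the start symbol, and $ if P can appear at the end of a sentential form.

We compute FOLLOW(P) using the standard algorithm.
FOLLOW(S) starts with {$}.
FIRST(P) = {+, a, b}
FIRST(S) = {+, a, b}
FOLLOW(P) = {$, *, +, a, b}
FOLLOW(S) = {$}
Therefore, FOLLOW(P) = {$, *, +, a, b}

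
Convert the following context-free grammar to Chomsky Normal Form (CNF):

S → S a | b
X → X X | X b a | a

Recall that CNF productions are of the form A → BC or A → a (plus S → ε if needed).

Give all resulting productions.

TA → a; S → b; TB → b; X → a; S → S TA; X → X X; X → X X0; X0 → TB TA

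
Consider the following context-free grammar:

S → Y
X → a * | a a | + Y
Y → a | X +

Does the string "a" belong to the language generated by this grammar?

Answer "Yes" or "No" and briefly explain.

Yes - a valid derivation exists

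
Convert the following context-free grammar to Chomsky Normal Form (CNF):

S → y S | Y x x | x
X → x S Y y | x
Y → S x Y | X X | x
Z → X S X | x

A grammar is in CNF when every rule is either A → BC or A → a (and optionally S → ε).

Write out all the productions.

TY → y; TX → x; S → x; X → x; Y → x; Z → x; S → TY S; S → Y X0; X0 → TX TX; X → TX X1; X1 → S X2; X2 → Y TY; Y → S X3; X3 → TX Y; Y → X X; Z → X X4; X4 → S X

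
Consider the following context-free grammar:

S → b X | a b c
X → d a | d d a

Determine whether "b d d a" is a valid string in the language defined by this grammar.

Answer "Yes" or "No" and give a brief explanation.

Yes - a valid derivation exists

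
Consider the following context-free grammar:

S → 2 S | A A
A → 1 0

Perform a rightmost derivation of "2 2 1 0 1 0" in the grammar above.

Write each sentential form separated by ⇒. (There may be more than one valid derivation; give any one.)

S ⇒ 2 S ⇒ 2 2 S ⇒ 2 2 A A ⇒ 2 2 A 1 0 ⇒ 2 2 1 0 1 0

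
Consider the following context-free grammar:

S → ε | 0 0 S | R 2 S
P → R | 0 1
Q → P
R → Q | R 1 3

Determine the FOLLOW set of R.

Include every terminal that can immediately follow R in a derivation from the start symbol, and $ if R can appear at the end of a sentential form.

We compute FOLLOW(R) using the standard algorithm.
FOLLOW(S) starts with {$}.
FIRST(P) = {0}
FIRST(Q) = {0}
FIRST(R) = {0}
FIRST(S) = {0, ε}
FOLLOW(P) = {1, 2}
FOLLOW(Q) = {1, 2}
FOLLOW(R) = {1, 2}
FOLLOW(S) = {$}
Therefore, FOLLOW(R) = {1, 2}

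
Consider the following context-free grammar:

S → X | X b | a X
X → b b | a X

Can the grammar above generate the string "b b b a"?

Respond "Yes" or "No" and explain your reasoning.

No - no valid derivation exists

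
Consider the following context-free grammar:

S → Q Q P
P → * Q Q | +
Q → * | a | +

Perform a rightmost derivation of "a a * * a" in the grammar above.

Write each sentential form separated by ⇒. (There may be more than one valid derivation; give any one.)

S ⇒ Q Q P ⇒ Q Q * Q Q ⇒ Q Q * Q a ⇒ Q Q * * a ⇒ Q a * * a ⇒ a a * * a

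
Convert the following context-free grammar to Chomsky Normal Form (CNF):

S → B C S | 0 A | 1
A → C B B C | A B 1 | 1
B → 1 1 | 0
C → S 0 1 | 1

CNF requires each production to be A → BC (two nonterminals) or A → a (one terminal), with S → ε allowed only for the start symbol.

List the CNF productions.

T0 → 0; S → 1; T1 → 1; A → 1; B → 0; C → 1; S → B X0; X0 → C S; S → T0 A; A → C X1; X1 → B X2; X2 → B C; A → A X3; X3 → B T1; B → T1 T1; C → S X4; X4 → T0 T1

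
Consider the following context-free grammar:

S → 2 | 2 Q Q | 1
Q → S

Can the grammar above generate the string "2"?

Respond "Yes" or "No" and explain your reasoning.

Yes - a valid derivation exists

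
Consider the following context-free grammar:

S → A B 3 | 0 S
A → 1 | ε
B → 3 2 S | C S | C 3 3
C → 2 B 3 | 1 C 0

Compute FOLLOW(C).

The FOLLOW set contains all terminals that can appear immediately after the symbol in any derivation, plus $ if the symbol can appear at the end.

We compute FOLLOW(C) using the standard algorithm.
FOLLOW(S) starts with {$}.
FIRST(A) = {1, ε}
FIRST(B) = {1, 2, 3}
FIRST(C) = {1, 2}
FIRST(S) = {0, 1, 2, 3}
FOLLOW(A) = {1, 2, 3}
FOLLOW(B) = {3}
FOLLOW(C) = {0, 1, 2, 3}
FOLLOW(S) = {$, 3}
Therefore, FOLLOW(C) = {0, 1, 2, 3}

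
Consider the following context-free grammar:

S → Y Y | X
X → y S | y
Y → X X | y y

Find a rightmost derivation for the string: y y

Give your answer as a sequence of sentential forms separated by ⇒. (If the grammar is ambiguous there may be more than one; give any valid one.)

S ⇒ X ⇒ y S ⇒ y X ⇒ y y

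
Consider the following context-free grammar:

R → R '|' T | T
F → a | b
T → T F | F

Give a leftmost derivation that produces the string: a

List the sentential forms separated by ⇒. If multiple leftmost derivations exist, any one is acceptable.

R ⇒ T ⇒ F ⇒ a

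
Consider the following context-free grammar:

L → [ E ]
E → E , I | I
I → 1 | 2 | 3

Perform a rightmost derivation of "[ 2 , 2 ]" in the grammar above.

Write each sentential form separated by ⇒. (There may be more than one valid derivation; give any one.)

L ⇒ [ E ] ⇒ [ E , I ] ⇒ [ E , 2 ] ⇒ [ I , 2 ] ⇒ [ 2 , 2 ]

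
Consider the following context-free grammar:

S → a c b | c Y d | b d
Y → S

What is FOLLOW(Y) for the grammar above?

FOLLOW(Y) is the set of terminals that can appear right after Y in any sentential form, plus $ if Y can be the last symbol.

We compute FOLLOW(Y) using the standard algorithm.
FOLLOW(S) starts with {$}.
FIRST(S) = {a, b, c}
FIRST(Y) = {a, b, c}
FOLLOW(S) = {$, d}
FOLLOW(Y) = {d}
Therefore, FOLLOW(Y) = {d}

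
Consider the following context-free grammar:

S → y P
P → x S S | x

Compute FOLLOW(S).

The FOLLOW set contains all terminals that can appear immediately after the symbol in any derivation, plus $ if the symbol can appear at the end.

We compute FOLLOW(S) using the standard algorithm.
FOLLOW(S) starts with {$}.
FIRST(P) = {x}
FIRST(S) = {y}
FOLLOW(P) = {$, y}
FOLLOW(S) = {$, y}
Therefore, FOLLOW(S) = {$, y}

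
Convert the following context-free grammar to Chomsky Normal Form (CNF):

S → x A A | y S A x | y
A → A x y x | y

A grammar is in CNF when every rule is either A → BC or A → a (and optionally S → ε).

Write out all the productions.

TX → x; TY → y; S → y; A → y; S → TX X0; X0 → A A; S → TY X1; X1 → S X2; X2 → A TX; A → A X3; X3 → TX X4; X4 → TY TX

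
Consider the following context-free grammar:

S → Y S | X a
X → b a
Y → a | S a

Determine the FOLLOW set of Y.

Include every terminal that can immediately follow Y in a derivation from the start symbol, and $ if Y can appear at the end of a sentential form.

We compute FOLLOW(Y) using the standard algorithm.
FOLLOW(S) starts with {$}.
FIRST(S) = {a, b}
FIRST(X) = {b}
FIRST(Y) = {a, b}
FOLLOW(S) = {$, a}
FOLLOW(X) = {a}
FOLLOW(Y) = {a, b}
Therefore, FOLLOW(Y) = {a, b}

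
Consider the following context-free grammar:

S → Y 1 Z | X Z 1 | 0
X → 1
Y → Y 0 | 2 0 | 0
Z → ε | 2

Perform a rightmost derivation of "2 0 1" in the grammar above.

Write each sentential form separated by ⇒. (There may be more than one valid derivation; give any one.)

S ⇒ Y 1 Z ⇒ Y 1 ⇒ 2 0 1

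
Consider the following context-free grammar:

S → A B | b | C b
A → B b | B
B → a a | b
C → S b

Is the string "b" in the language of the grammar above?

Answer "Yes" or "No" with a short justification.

Yes - a valid derivation exists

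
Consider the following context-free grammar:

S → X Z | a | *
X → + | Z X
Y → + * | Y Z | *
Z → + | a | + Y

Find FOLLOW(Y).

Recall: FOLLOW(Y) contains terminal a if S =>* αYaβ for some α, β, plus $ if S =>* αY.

We compute FOLLOW(Y) using the standard algorithm.
FOLLOW(S) starts with {$}.
FIRST(S) = {*, +, a}
FIRST(X) = {+, a}
FIRST(Y) = {*, +}
FIRST(Z) = {+, a}
FOLLOW(S) = {$}
FOLLOW(X) = {+, a}
FOLLOW(Y) = {$, +, a}
FOLLOW(Z) = {$, +, a}
Therefore, FOLLOW(Y) = {$, +, a}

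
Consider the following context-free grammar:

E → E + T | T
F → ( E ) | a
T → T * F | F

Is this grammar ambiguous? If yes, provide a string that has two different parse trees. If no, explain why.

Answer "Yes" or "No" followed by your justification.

No - the grammar is unambiguous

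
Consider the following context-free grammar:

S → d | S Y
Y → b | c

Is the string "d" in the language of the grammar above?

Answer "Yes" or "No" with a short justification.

Yes - a valid derivation exists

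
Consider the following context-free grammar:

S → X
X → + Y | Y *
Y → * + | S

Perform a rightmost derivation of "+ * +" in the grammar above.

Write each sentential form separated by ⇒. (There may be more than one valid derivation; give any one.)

S ⇒ X ⇒ + Y ⇒ + * +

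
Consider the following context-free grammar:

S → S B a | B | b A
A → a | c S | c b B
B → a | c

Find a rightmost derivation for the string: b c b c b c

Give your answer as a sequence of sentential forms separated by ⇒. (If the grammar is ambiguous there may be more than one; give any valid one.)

S ⇒ b A ⇒ b c S ⇒ b c b A ⇒ b c b c b B ⇒ b c b c b c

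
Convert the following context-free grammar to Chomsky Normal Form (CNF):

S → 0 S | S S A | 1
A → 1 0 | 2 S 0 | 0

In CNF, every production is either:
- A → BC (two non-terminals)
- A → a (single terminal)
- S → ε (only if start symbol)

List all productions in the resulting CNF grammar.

T0 → 0; S → 1; T1 → 1; T2 → 2; A → 0; S → T0 S; S → S X0; X0 → S A; A → T1 T0; A → T2 X1; X1 → S T0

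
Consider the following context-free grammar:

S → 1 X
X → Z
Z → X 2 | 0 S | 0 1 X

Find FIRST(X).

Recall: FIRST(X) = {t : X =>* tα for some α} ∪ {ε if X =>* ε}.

We compute FIRST(X) using the standard algorithm.
FIRST(S) = {1}
FIRST(X) = {0}
FIRST(Z) = {0}
Therefore, FIRST(X) = {0}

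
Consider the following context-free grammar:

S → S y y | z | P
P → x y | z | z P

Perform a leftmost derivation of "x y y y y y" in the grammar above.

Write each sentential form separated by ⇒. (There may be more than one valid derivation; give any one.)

S ⇒ S y y ⇒ S y y y y ⇒ P y y y y ⇒ x y y y y y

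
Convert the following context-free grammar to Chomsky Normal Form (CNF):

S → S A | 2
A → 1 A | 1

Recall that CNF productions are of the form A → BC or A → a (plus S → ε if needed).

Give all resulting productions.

S → 2; T1 → 1; A → 1; S → S A; A → T1 A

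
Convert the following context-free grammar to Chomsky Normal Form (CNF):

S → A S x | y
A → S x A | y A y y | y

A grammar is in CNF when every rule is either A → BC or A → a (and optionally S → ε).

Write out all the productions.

TX → x; S → y; TY → y; A → y; S → A X0; X0 → S TX; A → S X1; X1 → TX A; A → TY X2; X2 → A X3; X3 → TY TY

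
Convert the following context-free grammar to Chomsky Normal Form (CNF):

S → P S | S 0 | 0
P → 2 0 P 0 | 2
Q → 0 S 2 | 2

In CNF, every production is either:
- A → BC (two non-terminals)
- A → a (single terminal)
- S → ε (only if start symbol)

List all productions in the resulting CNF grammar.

T0 → 0; S → 0; T2 → 2; P → 2; Q → 2; S → P S; S → S T0; P → T2 X0; X0 → T0 X1; X1 → P T0; Q → T0 X2; X2 → S T2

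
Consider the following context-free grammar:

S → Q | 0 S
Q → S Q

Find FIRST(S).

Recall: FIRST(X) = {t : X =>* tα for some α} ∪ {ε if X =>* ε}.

We compute FIRST(S) using the standard algorithm.
FIRST(Q) = {0}
FIRST(S) = {0}
Therefore, FIRST(S) = {0}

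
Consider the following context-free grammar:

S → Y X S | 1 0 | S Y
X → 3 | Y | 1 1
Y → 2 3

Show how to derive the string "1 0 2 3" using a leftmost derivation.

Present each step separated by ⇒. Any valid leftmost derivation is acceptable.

S ⇒ S Y ⇒ 1 0 Y ⇒ 1 0 2 3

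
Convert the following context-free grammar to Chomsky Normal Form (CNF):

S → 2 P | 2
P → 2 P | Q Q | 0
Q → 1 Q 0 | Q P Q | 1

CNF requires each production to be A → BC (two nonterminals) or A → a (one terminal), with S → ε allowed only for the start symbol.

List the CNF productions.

T2 → 2; S → 2; P → 0; T1 → 1; T0 → 0; Q → 1; S → T2 P; P → T2 P; P → Q Q; Q → T1 X0; X0 → Q T0; Q → Q X1; X1 → P Q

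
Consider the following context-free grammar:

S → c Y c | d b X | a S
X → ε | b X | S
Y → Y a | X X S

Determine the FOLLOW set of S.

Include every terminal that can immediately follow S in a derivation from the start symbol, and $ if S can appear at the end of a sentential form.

We compute FOLLOW(S) using the standard algorithm.
FOLLOW(S) starts with {$}.
FIRST(S) = {a, c, d}
FIRST(X) = {a, b, c, d, ε}
FIRST(Y) = {a, b, c, d}
FOLLOW(S) = {$, a, b, c, d}
FOLLOW(X) = {$, a, b, c, d}
FOLLOW(Y) = {a, c}
Therefore, FOLLOW(S) = {$, a, b, c, d}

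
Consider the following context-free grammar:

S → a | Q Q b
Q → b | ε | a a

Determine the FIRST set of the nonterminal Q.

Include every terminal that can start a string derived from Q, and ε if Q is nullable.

We compute FIRST(Q) using the standard algorithm.
FIRST(Q) = {a, b, ε}
FIRST(S) = {a, b}
Therefore, FIRST(Q) = {a, b, ε}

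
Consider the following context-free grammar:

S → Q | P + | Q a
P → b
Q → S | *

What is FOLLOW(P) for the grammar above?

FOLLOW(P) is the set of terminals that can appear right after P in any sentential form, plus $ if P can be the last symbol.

We compute FOLLOW(P) using the standard algorithm.
FOLLOW(S) starts with {$}.
FIRST(P) = {b}
FIRST(Q) = {*, b}
FIRST(S) = {*, b}
FOLLOW(P) = {+}
FOLLOW(Q) = {$, a}
FOLLOW(S) = {$, a}
Therefore, FOLLOW(P) = {+}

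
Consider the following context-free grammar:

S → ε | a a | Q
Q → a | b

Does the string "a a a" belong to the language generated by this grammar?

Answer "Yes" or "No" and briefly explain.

No - no valid derivation exists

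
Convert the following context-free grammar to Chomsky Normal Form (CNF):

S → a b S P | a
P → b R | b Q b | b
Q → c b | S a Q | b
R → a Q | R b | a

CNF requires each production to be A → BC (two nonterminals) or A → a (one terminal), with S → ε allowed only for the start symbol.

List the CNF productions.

TA → a; TB → b; S → a; P → b; TC → c; Q → b; R → a; S → TA X0; X0 → TB X1; X1 → S P; P → TB R; P → TB X2; X2 → Q TB; Q → TC TB; Q → S X3; X3 → TA Q; R → TA Q; R → R TB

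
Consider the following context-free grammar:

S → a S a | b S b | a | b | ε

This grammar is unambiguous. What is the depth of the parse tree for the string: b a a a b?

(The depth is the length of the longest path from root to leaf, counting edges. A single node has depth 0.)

3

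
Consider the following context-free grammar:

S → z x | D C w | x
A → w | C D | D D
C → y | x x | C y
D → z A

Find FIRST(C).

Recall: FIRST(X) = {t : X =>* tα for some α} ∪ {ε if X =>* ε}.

We compute FIRST(C) using the standard algorithm.
FIRST(A) = {w, x, y, z}
FIRST(C) = {x, y}
FIRST(D) = {z}
FIRST(S) = {x, z}
Therefore, FIRST(C) = {x, y}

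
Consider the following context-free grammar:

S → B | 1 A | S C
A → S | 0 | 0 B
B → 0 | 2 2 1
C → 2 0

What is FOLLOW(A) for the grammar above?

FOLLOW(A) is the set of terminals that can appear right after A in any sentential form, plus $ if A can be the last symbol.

We compute FOLLOW(A) using the standard algorithm.
FOLLOW(S) starts with {$}.
FIRST(A) = {0, 1, 2}
FIRST(B) = {0, 2}
FIRST(C) = {2}
FIRST(S) = {0, 1, 2}
FOLLOW(A) = {$, 2}
FOLLOW(B) = {$, 2}
FOLLOW(C) = {$, 2}
FOLLOW(S) = {$, 2}
Therefore, FOLLOW(A) = {$, 2}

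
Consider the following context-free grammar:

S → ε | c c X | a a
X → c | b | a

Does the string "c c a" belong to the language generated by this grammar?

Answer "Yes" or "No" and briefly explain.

Yes - a valid derivation exists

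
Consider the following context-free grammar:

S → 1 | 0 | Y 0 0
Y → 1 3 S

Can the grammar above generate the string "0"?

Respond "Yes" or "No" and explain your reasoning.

Yes - a valid derivation exists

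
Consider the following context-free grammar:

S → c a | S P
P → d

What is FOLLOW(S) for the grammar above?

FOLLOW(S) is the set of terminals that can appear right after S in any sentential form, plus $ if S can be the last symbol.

We compute FOLLOW(S) using the standard algorithm.
FOLLOW(S) starts with {$}.
FIRST(P) = {d}
FIRST(S) = {c}
FOLLOW(P) = {$, d}
FOLLOW(S) = {$, d}
Therefore, FOLLOW(S) = {$, d}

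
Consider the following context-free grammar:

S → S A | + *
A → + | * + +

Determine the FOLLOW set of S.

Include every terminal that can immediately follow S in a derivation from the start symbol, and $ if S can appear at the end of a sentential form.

We compute FOLLOW(S) using the standard algorithm.
FOLLOW(S) starts with {$}.
FIRST(A) = {*, +}
FIRST(S) = {+}
FOLLOW(A) = {$, *, +}
FOLLOW(S) = {$, *, +}
Therefore, FOLLOW(S) = {$, *, +}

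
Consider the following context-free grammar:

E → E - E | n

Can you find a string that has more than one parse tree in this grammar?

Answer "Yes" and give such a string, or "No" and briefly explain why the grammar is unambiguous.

Yes - the string 'n - n - n - n' has two distinct parse trees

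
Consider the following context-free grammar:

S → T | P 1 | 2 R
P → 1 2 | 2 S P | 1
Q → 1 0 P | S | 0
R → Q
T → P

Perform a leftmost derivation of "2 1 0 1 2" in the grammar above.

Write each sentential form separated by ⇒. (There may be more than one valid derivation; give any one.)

S ⇒ 2 R ⇒ 2 Q ⇒ 2 1 0 P ⇒ 2 1 0 1 2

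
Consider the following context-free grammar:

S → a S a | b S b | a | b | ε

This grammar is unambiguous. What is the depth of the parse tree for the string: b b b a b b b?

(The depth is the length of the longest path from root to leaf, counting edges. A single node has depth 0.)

4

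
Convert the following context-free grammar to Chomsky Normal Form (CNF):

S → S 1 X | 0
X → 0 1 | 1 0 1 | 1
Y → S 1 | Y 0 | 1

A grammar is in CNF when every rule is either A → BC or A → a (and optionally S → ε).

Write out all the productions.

T1 → 1; S → 0; T0 → 0; X → 1; Y → 1; S → S X0; X0 → T1 X; X → T0 T1; X → T1 X1; X1 → T0 T1; Y → S T1; Y → Y T0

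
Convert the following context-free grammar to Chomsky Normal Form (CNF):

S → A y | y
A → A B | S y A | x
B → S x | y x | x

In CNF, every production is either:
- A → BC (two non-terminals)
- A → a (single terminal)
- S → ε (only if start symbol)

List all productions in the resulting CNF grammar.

TY → y; S → y; A → x; TX → x; B → x; S → A TY; A → A B; A → S X0; X0 → TY A; B → S TX; B → TY TX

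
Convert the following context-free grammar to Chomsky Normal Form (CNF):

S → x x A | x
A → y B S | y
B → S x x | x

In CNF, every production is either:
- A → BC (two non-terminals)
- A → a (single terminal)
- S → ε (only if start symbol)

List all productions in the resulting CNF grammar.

TX → x; S → x; TY → y; A → y; B → x; S → TX X0; X0 → TX A; A → TY X1; X1 → B S; B → S X2; X2 → TX TX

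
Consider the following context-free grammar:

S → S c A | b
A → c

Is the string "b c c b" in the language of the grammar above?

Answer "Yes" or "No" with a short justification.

No - no valid derivation exists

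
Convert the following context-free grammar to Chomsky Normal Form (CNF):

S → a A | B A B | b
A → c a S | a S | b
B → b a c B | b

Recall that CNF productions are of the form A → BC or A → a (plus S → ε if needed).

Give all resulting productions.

TA → a; S → b; TC → c; A → b; TB → b; B → b; S → TA A; S → B X0; X0 → A B; A → TC X1; X1 → TA S; A → TA S; B → TB X2; X2 → TA X3; X3 → TC B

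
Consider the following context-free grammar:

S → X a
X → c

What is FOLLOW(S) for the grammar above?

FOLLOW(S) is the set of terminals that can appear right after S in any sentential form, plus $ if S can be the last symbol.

We compute FOLLOW(S) using the standard algorithm.
FOLLOW(S) starts with {$}.
FIRST(S) = {c}
FIRST(X) = {c}
FOLLOW(S) = {$}
FOLLOW(X) = {a}
Therefore, FOLLOW(S) = {$}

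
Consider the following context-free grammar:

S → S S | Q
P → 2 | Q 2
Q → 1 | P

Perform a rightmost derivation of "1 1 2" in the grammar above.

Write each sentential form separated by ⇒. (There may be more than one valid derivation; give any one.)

S ⇒ S S ⇒ S Q ⇒ S P ⇒ S Q 2 ⇒ S 1 2 ⇒ Q 1 2 ⇒ 1 1 2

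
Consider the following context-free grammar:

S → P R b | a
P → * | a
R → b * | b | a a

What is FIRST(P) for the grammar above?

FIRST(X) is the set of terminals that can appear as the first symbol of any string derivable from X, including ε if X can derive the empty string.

We compute FIRST(P) using the standard algorithm.
FIRST(P) = {*, a}
FIRST(R) = {a, b}
FIRST(S) = {*, a}
Therefore, FIRST(P) = {*, a}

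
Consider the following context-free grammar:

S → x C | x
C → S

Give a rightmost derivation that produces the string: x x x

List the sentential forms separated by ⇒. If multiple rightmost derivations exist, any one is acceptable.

S ⇒ x C ⇒ x S ⇒ x x C ⇒ x x S ⇒ x x x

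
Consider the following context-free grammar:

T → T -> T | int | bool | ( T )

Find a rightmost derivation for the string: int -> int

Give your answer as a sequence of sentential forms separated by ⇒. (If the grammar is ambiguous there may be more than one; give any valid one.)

T ⇒ T -> T ⇒ T -> int ⇒ int -> int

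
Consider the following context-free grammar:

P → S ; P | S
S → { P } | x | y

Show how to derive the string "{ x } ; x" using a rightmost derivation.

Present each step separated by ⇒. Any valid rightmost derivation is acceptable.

P ⇒ S ; P ⇒ S ; S ⇒ S ; x ⇒ { P } ; x ⇒ { S } ; x ⇒ { x } ; x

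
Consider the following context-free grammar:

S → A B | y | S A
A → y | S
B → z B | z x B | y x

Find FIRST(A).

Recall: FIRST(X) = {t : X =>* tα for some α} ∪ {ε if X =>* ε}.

We compute FIRST(A) using the standard algorithm.
FIRST(A) = {y}
FIRST(B) = {y, z}
FIRST(S) = {y}
Therefore, FIRST(A) = {y}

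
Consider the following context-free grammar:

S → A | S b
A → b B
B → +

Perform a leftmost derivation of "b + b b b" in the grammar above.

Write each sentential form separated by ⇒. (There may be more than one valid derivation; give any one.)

S ⇒ S b ⇒ S b b ⇒ S b b b ⇒ A b b b ⇒ b B b b b ⇒ b + b b b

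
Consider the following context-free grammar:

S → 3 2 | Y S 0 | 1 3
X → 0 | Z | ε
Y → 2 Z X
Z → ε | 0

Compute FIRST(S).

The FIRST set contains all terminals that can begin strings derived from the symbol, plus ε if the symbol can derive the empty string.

We compute FIRST(S) using the standard algorithm.
FIRST(S) = {1, 2, 3}
FIRST(X) = {0, ε}
FIRST(Y) = {2}
FIRST(Z) = {0, ε}
Therefore, FIRST(S) = {1, 2, 3}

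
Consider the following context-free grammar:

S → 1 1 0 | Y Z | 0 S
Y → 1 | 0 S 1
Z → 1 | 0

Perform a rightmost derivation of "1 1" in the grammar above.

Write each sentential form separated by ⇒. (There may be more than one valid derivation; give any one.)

S ⇒ Y Z ⇒ Y 1 ⇒ 1 1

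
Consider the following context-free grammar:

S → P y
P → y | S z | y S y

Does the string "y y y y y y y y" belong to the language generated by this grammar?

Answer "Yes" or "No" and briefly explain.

Yes - a valid derivation exists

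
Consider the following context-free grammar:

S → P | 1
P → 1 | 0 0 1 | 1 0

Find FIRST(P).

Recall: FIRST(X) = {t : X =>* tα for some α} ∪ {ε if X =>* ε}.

We compute FIRST(P) using the standard algorithm.
FIRST(P) = {0, 1}
FIRST(S) = {0, 1}
Therefore, FIRST(P) = {0, 1}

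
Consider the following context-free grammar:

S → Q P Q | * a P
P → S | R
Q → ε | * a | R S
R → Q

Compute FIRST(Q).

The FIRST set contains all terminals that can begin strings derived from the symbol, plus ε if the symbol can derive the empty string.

We compute FIRST(Q) using the standard algorithm.
FIRST(P) = {*, ε}
FIRST(Q) = {*, ε}
FIRST(R) = {*, ε}
FIRST(S) = {*, ε}
Therefore, FIRST(Q) = {*, ε}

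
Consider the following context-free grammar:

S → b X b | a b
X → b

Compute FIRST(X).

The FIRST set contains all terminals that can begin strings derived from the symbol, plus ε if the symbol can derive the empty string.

We compute FIRST(X) using the standard algorithm.
FIRST(S) = {a, b}
FIRST(X) = {b}
Therefore, FIRST(X) = {b}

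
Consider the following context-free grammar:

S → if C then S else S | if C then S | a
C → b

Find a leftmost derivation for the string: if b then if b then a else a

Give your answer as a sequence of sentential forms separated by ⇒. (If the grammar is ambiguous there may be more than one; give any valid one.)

S ⇒ if C then S ⇒ if b then S ⇒ if b then if C then S else S ⇒ if b then if b then S else S ⇒ if b then if b then a else S ⇒ if b then if b then a else a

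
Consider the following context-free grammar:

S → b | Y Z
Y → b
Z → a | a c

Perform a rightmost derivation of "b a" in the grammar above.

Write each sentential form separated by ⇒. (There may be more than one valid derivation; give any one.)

S ⇒ Y Z ⇒ Y a ⇒ b a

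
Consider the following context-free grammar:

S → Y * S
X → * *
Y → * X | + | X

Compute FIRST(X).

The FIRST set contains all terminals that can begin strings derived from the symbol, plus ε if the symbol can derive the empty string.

We compute FIRST(X) using the standard algorithm.
FIRST(S) = {*, +}
FIRST(X) = {*}
FIRST(Y) = {*, +}
Therefore, FIRST(X) = {*}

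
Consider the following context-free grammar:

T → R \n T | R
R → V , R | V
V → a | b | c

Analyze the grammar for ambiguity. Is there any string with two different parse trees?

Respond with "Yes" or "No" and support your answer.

No - the grammar is unambiguous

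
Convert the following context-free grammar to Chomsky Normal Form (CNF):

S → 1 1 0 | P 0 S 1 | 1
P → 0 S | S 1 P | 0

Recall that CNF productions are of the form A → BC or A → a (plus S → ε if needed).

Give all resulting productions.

T1 → 1; T0 → 0; S → 1; P → 0; S → T1 X0; X0 → T1 T0; S → P X1; X1 → T0 X2; X2 → S T1; P → T0 S; P → S X3; X3 → T1 P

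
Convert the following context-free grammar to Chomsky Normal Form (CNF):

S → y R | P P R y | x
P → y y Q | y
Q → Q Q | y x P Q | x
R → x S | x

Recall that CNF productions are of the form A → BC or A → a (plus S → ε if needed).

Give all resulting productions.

TY → y; S → x; P → y; TX → x; Q → x; R → x; S → TY R; S → P X0; X0 → P X1; X1 → R TY; P → TY X2; X2 → TY Q; Q → Q Q; Q → TY X3; X3 → TX X4; X4 → P Q; R → TX S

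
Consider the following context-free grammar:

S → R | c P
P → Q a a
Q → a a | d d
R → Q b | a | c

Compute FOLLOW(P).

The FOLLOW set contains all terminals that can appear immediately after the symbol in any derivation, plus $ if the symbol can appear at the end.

We compute FOLLOW(P) using the standard algorithm.
FOLLOW(S) starts with {$}.
FIRST(P) = {a, d}
FIRST(Q) = {a, d}
FIRST(R) = {a, c, d}
FIRST(S) = {a, c, d}
FOLLOW(P) = {$}
FOLLOW(Q) = {a, b}
FOLLOW(R) = {$}
FOLLOW(S) = {$}
Therefore, FOLLOW(P) = {$}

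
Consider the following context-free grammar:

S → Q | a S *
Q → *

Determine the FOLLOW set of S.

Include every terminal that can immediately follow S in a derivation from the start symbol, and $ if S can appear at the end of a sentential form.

We compute FOLLOW(S) using the standard algorithm.
FOLLOW(S) starts with {$}.
FIRST(Q) = {*}
FIRST(S) = {*, a}
FOLLOW(Q) = {$, *}
FOLLOW(S) = {$, *}
Therefore, FOLLOW(S) = {$, *}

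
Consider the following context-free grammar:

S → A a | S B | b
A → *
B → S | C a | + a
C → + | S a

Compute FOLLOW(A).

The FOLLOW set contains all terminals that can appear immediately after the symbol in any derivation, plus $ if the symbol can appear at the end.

We compute FOLLOW(A) using the standard algorithm.
FOLLOW(S) starts with {$}.
FIRST(A) = {*}
FIRST(B) = {*, +, b}
FIRST(C) = {*, +, b}
FIRST(S) = {*, b}
FOLLOW(A) = {a}
FOLLOW(B) = {$, *, +, a, b}
FOLLOW(C) = {a}
FOLLOW(S) = {$, *, +, a, b}
Therefore, FOLLOW(A) = {a}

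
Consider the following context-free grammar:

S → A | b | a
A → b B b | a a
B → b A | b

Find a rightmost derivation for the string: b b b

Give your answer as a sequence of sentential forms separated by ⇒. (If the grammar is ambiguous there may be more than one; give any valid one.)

S ⇒ A ⇒ b B b ⇒ b b b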